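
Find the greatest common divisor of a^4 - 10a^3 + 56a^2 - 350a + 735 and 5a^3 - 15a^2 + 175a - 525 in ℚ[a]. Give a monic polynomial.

a^3 - 3a^2 + 35a - 105

Apply the Euclidean algorithm:
  a^4 - 10a^3 + 56a^2 - 350a + 735 = ((1/5)a - 7/5)(5a^3 - 15a^2 + 175a - 525) + (0)
Last nonzero remainder: 5a^3 - 15a^2 + 175a - 525. Dividing through by 5 gives the monic gcd a^3 - 3a^2 + 35a - 105.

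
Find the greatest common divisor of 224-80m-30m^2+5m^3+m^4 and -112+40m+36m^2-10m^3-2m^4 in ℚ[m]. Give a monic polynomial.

Apply the Euclidean algorithm:
  m^4+5m^3-30m^2-80m+224 = (-1/2)(-2m^4-10m^3+36m^2+40m-112) + (-12m^2-60m+168)
  -2m^4-10m^3+36m^2+40m-112 = ((1/6)m^2-2/3)(-12m^2-60m+168) + (0)
Last nonzero remainder: -12m^2-60m+168. Dividing through by -12 gives the monic gcd m^2+5m-14.

-14+5m+m^2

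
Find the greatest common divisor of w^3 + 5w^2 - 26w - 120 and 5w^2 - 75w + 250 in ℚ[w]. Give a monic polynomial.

w - 5

Repeated division with remainder:
  w^3 + 5w^2 - 26w - 120 = ((1/5)w + 4)(5w^2 - 75w + 250) + (224w - 1120)
  5w^2 - 75w + 250 = ((5/224)w - 25/112)(224w - 1120) + (0)
Last nonzero remainder: 224w - 1120. Dividing through by 224 gives the monic gcd w - 5.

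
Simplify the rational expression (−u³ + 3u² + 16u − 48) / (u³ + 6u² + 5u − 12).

(−u² + 7u − 12)/(u² + 2u − 3)

Euclidean algorithm in ℚ[u]:
  −u³ + 3u² + 16u − 48 = (−1)(u³ + 6u² + 5u − 12) + (9u² + 21u − 60)
  u³ + 6u² + 5u − 12 = ((1/9)u + 11/27)(9u² + 21u − 60) + ((28/9)u + 112/9)
  9u² + 21u − 60 = ((81/28)u − 135/28)((28/9)u + 112/9) + (0)
Last nonzero remainder: (28/9)u + 112/9. Dividing through by 28/9 gives the monic gcd u + 4.
Cancel u + 4 from numerator and denominator to get the reduced form.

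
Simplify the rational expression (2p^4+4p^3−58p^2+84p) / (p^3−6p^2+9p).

Euclidean algorithm in ℚ[p]:
  2p^4+4p^3−58p^2+84p = (2p+16)(p^3−6p^2+9p) + (20p^2−60p)
  p^3−6p^2+9p = ((1/20)p−3/20)(20p^2−60p) + (0)
Last nonzero remainder: 20p^2−60p. Dividing through by 20 gives the monic gcd p^2−3p.
Cancel p^2−3p from numerator and denominator to get the reduced form.

(2p^2+10p−28)/(p−3)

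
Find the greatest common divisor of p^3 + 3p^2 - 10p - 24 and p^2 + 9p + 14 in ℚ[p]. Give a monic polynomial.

p + 2

Apply the Euclidean algorithm:
  p^3 + 3p^2 - 10p - 24 = (p - 6)(p^2 + 9p + 14) + (30p + 60)
  p^2 + 9p + 14 = ((1/30)p + 7/30)(30p + 60) + (0)
Last nonzero remainder: 30p + 60. Dividing through by 30 gives the monic gcd p + 2.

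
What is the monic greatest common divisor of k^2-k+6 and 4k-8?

Repeated division with remainder:
  k^2-k+6 = ((1/4)k+1/4)(4k-8) + (8)
  4k-8 = ((1/2)k-1)(8) + (0)
The last nonzero remainder is the constant 8, so the polynomials are coprime and gcd = 1.

1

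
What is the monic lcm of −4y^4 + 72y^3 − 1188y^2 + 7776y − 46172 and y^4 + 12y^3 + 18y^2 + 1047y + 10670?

y^6 + 3y^5 + 29y^4 + 2313y^3 + 3389y^2 + 28563y + 1269730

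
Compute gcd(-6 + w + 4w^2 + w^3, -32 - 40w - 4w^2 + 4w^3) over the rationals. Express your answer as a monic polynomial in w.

Repeated division with remainder:
  w^3 + 4w^2 + w - 6 = (1/4)(4w^3 - 4w^2 - 40w - 32) + (5w^2 + 11w + 2)
  4w^3 - 4w^2 - 40w - 32 = ((4/5)w - 64/25)(5w^2 + 11w + 2) + (-(336/25)w - 672/25)
  5w^2 + 11w + 2 = (-(125/336)w - 25/336)(-(336/25)w - 672/25) + (0)
Last nonzero remainder: -(336/25)w - 672/25. Dividing through by -336/25 gives the monic gcd w + 2.

2 + w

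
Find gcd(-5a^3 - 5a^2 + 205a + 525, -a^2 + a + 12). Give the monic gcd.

Repeated division with remainder:
  -5a^3 - 5a^2 + 205a + 525 = (5a + 10)(-a^2 + a + 12) + (135a + 405)
  -a^2 + a + 12 = (-(1/135)a + 4/135)(135a + 405) + (0)
Last nonzero remainder: 135a + 405. Dividing through by 135 gives the monic gcd a + 3.

a + 3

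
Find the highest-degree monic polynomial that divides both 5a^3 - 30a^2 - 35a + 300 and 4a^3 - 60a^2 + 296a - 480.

Repeated division with remainder:
  5a^3 - 30a^2 - 35a + 300 = (5/4)(4a^3 - 60a^2 + 296a - 480) + (45a^2 - 405a + 900)
  4a^3 - 60a^2 + 296a - 480 = ((4/45)a - 8/15)(45a^2 - 405a + 900) + (0)
Last nonzero remainder: 45a^2 - 405a + 900. Dividing through by 45 gives the monic gcd a^2 - 9a + 20.

a^2 - 9a + 20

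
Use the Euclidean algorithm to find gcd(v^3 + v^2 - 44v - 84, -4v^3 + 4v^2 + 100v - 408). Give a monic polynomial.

v + 6

Repeated division with remainder:
  v^3 + v^2 - 44v - 84 = (-1/4)(-4v^3 + 4v^2 + 100v - 408) + (2v^2 - 19v - 186)
  -4v^3 + 4v^2 + 100v - 408 = (-2v - 17)(2v^2 - 19v - 186) + (-595v - 3570)
  2v^2 - 19v - 186 = (-(2/595)v + 31/595)(-595v - 3570) + (0)
Last nonzero remainder: -595v - 3570. Dividing through by -595 gives the monic gcd v + 6.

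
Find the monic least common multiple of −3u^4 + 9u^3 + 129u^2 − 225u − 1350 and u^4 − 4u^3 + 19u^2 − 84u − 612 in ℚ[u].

u^6 − 4u^5 − 6u^4 + 16u^3 − 1087u^2 + 2100u + 15300

Apply the Euclidean algorithm:
  −3u^4 + 9u^3 + 129u^2 − 225u − 1350 = (−3)(u^4 − 4u^3 + 19u^2 − 84u − 612) + (−3u^3 + 186u^2 − 477u − 3186)
  u^4 − 4u^3 + 19u^2 − 84u − 612 = (−(1/3)u − 58/3)(−3u^3 + 186u^2 − 477u − 3186) + (3456u^2 − 10368u − 62208)
  −3u^3 + 186u^2 − 477u − 3186 = (−(1/1152)u + 59/1152)(3456u^2 − 10368u − 62208) + (0)
Last nonzero remainder: 3456u^2 − 10368u − 62208. Dividing through by 3456 gives the monic gcd u^2 − 3u − 18.
Then lcm(f, g) = f·g / gcd(f, g); expanding and making the result monic gives the answer.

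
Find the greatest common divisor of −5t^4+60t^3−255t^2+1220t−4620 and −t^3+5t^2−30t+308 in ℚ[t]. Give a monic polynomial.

Euclidean algorithm in ℚ[t]:
  −5t^4+60t^3−255t^2+1220t−4620 = (5t−35)(−t^3+5t^2−30t+308) + (70t^2−1370t+6160)
  −t^3+5t^2−30t+308 = (−(1/70)t−51/245)(70t^2−1370t+6160) + (−(11132/49)t+11132/7)
  70t^2−1370t+6160 = (−(1715/5566)t+980/253)(−(11132/49)t+11132/7) + (0)
Last nonzero remainder: −(11132/49)t+11132/7. Dividing through by −11132/49 gives the monic gcd t−7.

t−7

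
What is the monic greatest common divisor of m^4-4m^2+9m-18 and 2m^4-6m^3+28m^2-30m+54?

Repeated division with remainder:
  m^4-4m^2+9m-18 = (1/2)(2m^4-6m^3+28m^2-30m+54) + (3m^3-18m^2+24m-45)
  2m^4-6m^3+28m^2-30m+54 = ((2/3)m+2)(3m^3-18m^2+24m-45) + (48m^2-48m+144)
  3m^3-18m^2+24m-45 = ((1/16)m-5/16)(48m^2-48m+144) + (0)
Last nonzero remainder: 48m^2-48m+144. Dividing through by 48 gives the monic gcd m^2-m+3.

m^2-m+3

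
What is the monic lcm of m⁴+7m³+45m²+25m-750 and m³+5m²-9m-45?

m⁵+10m⁴+66m³+160m²-675m-2250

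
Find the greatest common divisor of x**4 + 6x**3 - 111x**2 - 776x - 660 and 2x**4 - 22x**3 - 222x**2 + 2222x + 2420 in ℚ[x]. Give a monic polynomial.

Repeated division with remainder:
  x**4 + 6x**3 - 111x**2 - 776x - 660 = (1/2)(2x**4 - 22x**3 - 222x**2 + 2222x + 2420) + (17x**3 - 1887x - 1870)
  2x**4 - 22x**3 - 222x**2 + 2222x + 2420 = ((2/17)x - 22/17)(17x**3 - 1887x - 1870) + (0)
Last nonzero remainder: 17x**3 - 1887x - 1870. Dividing through by 17 gives the monic gcd x**3 - 111x - 110.

x**3 - 111x - 110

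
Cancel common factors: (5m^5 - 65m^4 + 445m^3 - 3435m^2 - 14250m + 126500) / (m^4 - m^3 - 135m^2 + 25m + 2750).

(5m^2 - 10m + 460)/(m + 10)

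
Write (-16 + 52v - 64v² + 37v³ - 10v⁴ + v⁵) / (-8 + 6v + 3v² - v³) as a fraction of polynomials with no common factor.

(4 - 8v + 5v² - v³)/(2 + v)

Repeated division with remainder:
  v⁵ - 10v⁴ + 37v³ - 64v² + 52v - 16 = (-v² + 7v - 22)(-v³ + 3v² + 6v - 8) + (-48v² + 240v - 192)
  -v³ + 3v² + 6v - 8 = ((1/48)v + 1/24)(-48v² + 240v - 192) + (0)
Last nonzero remainder: -48v² + 240v - 192. Dividing through by -48 gives the monic gcd v² - 5v + 4.
Cancel v² - 5v + 4 from numerator and denominator to get the reduced form.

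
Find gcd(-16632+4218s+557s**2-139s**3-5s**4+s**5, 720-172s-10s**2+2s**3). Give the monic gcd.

Apply the Euclidean algorithm:
  s**5-5s**4-139s**3+557s**2+4218s-16632 = ((1/2)s**2-53/2)(2s**3-10s**2-172s+720) + (-68s**2-340s+2448)
  2s**3-10s**2-172s+720 = (-(1/34)s+5/17)(-68s**2-340s+2448) + (0)
Last nonzero remainder: -68s**2-340s+2448. Dividing through by -68 gives the monic gcd s**2+5s-36.

-36+5s+s**2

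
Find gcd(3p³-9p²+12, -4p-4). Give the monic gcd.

Repeated division with remainder:
  3p³-9p²+12 = (-(3/4)p²+3p-3)(-4p-4) + (0)
Last nonzero remainder: -4p-4. Dividing through by -4 gives the monic gcd p+1.

p+1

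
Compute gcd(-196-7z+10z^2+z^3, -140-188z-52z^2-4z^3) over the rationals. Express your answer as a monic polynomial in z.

7+z

Repeated division with remainder:
  z^3+10z^2-7z-196 = (-1/4)(-4z^3-52z^2-188z-140) + (-3z^2-54z-231)
  -4z^3-52z^2-188z-140 = ((4/3)z-20/3)(-3z^2-54z-231) + (-240z-1680)
  -3z^2-54z-231 = ((1/80)z+11/80)(-240z-1680) + (0)
Last nonzero remainder: -240z-1680. Dividing through by -240 gives the monic gcd z+7.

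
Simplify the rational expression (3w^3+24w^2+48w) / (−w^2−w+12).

Euclidean algorithm in ℚ[w]:
  3w^3+24w^2+48w = (−3w−21)(−w^2−w+12) + (63w+252)
  −w^2−w+12 = (−(1/63)w+1/21)(63w+252) + (0)
Last nonzero remainder: 63w+252. Dividing through by 63 gives the monic gcd w+4.
Cancel w+4 from numerator and denominator to get the reduced form.

(−3w^2−12w)/(w−3)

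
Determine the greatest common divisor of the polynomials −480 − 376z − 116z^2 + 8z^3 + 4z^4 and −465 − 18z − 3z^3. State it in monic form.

Euclidean algorithm in ℚ[z]:
  4z^4 + 8z^3 − 116z^2 − 376z − 480 = (−(4/3)z − 8/3)(−3z^3 − 18z − 465) + (−140z^2 − 1044z − 1720)
  −3z^3 − 18z − 465 = ((3/140)z − 783/4900)(−140z^2 − 1044z − 1720) + (−(181263/1225)z − 181263/245)
  −140z^2 − 1044z − 1720 = ((171500/181263)z + 421400/181263)(−(181263/1225)z − 181263/245) + (0)
Last nonzero remainder: −(181263/1225)z − 181263/245. Dividing through by −181263/1225 gives the monic gcd z + 5.

5 + z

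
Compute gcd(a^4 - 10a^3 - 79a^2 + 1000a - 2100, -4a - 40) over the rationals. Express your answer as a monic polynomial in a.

Euclidean algorithm in ℚ[a]:
  a^4 - 10a^3 - 79a^2 + 1000a - 2100 = (-(1/4)a^3 + 5a^2 - (121/4)a + 105/2)(-4a - 40) + (0)
Last nonzero remainder: -4a - 40. Dividing through by -4 gives the monic gcd a + 10.

a + 10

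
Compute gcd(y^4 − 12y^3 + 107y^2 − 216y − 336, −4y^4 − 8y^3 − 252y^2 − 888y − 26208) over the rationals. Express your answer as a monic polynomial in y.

y^2 − 9y + 84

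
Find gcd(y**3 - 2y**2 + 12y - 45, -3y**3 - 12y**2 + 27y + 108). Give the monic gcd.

y - 3

Euclidean algorithm in ℚ[y]:
  y**3 - 2y**2 + 12y - 45 = (-1/3)(-3y**3 - 12y**2 + 27y + 108) + (-6y**2 + 21y - 9)
  -3y**3 - 12y**2 + 27y + 108 = ((1/2)y + 15/4)(-6y**2 + 21y - 9) + (-(189/4)y + 567/4)
  -6y**2 + 21y - 9 = ((8/63)y - 4/63)(-(189/4)y + 567/4) + (0)
Last nonzero remainder: -(189/4)y + 567/4. Dividing through by -189/4 gives the monic gcd y - 3.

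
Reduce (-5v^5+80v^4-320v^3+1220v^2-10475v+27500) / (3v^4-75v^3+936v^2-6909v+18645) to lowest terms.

(-5v^3-45v+500)/(3v^2-27v+339)

Euclidean algorithm in ℚ[v]:
  -5v^5+80v^4-320v^3+1220v^2-10475v+27500 = (-(5/3)v-15)(3v^4-75v^3+936v^2-6909v+18645) + (115v^3+3745v^2-83035v+307175)
  3v^4-75v^3+936v^2-6909v+18645 = ((3/115)v-3972/2645)(115v^3+3745v^2-83035v+307175) + ((4616055/529)v^2-(73856880/529)v+253883025/529)
  115v^3+3745v^2-83035v+307175 = ((12167/923211)v+590893/923211)((4616055/529)v^2-(73856880/529)v+253883025/529) + (0)
Last nonzero remainder: (4616055/529)v^2-(73856880/529)v+253883025/529. Dividing through by 4616055/529 gives the monic gcd v^2-16v+55.
Cancel v^2-16v+55 from numerator and denominator to get the reduced form.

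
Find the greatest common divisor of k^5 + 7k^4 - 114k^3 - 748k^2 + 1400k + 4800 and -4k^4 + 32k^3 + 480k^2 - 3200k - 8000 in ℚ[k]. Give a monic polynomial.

k^3 + 2k^2 - 100k - 200

By polynomial division,
  k^5 + 7k^4 - 114k^3 - 748k^2 + 1400k + 4800 = (-(1/4)k - 15/4)(-4k^4 + 32k^3 + 480k^2 - 3200k - 8000) + (126k^3 + 252k^2 - 12600k - 25200)
  -4k^4 + 32k^3 + 480k^2 - 3200k - 8000 = (-(2/63)k + 20/63)(126k^3 + 252k^2 - 12600k - 25200) + (0)
Last nonzero remainder: 126k^3 + 252k^2 - 12600k - 25200. Dividing through by 126 gives the monic gcd k^3 + 2k^2 - 100k - 200.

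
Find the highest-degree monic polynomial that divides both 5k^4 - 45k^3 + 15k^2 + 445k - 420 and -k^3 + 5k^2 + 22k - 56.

k - 7

Repeated division with remainder:
  5k^4 - 45k^3 + 15k^2 + 445k - 420 = (-5k + 20)(-k^3 + 5k^2 + 22k - 56) + (25k^2 - 275k + 700)
  -k^3 + 5k^2 + 22k - 56 = (-(1/25)k - 6/25)(25k^2 - 275k + 700) + (-16k + 112)
  25k^2 - 275k + 700 = (-(25/16)k + 25/4)(-16k + 112) + (0)
Last nonzero remainder: -16k + 112. Dividing through by -16 gives the monic gcd k - 7.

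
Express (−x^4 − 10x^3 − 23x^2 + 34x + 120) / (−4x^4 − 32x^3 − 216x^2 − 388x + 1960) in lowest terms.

(x^2 + 7x + 12)/(4x^2 + 20x + 196)

Apply the Euclidean algorithm:
  −x^4 − 10x^3 − 23x^2 + 34x + 120 = (1/4)(−4x^4 − 32x^3 − 216x^2 − 388x + 1960) + (−2x^3 + 31x^2 + 131x − 370)
  −4x^4 − 32x^3 − 216x^2 − 388x + 1960 = (2x + 47)(−2x^3 + 31x^2 + 131x − 370) + (−1935x^2 − 5805x + 19350)
  −2x^3 + 31x^2 + 131x − 370 = ((2/1935)x − 37/1935)(−1935x^2 − 5805x + 19350) + (0)
Last nonzero remainder: −1935x^2 − 5805x + 19350. Dividing through by −1935 gives the monic gcd x^2 + 3x − 10.
Cancel x^2 + 3x − 10 from numerator and denominator to get the reduced form.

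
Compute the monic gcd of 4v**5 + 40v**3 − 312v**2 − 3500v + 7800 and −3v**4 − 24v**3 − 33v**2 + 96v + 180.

v**2 + 3v − 10

Apply the Euclidean algorithm:
  4v**5 + 40v**3 − 312v**2 − 3500v + 7800 = (−(4/3)v + 32/3)(−3v**4 − 24v**3 − 33v**2 + 96v + 180) + (252v**3 + 168v**2 − 4284v + 5880)
  −3v**4 − 24v**3 − 33v**2 + 96v + 180 = (−(1/84)v − 11/126)(252v**3 + 168v**2 − 4284v + 5880) + (−(208/3)v**2 − 208v + 2080/3)
  252v**3 + 168v**2 − 4284v + 5880 = (−(189/52)v + 441/52)(−(208/3)v**2 − 208v + 2080/3) + (0)
Last nonzero remainder: −(208/3)v**2 − 208v + 2080/3. Dividing through by −208/3 gives the monic gcd v**2 + 3v − 10.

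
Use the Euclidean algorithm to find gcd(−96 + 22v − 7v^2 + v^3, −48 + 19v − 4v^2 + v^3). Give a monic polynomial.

16 − v + v^2

Apply the Euclidean algorithm:
  v^3 − 7v^2 + 22v − 96 = (v^3 − 4v^2 + 19v − 48) + (−3v^2 + 3v − 48)
  v^3 − 4v^2 + 19v − 48 = (−(1/3)v + 1)(−3v^2 + 3v − 48) + (0)
Last nonzero remainder: −3v^2 + 3v − 48. Dividing through by −3 gives the monic gcd v^2 − v + 16.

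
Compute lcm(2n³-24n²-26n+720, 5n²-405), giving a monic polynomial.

n⁴-3n³-121n²+243n+3240

By polynomial division,
  2n³-24n²-26n+720 = ((2/5)n-24/5)(5n²-405) + (136n-1224)
  5n²-405 = ((5/136)n+45/136)(136n-1224) + (0)
Last nonzero remainder: 136n-1224. Dividing through by 136 gives the monic gcd n-9.
Then lcm(f, g) = f·g / gcd(f, g); expanding and making the result monic gives the answer.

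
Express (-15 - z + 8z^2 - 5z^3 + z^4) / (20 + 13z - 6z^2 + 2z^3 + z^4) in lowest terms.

(-3 + z)/(4 + z)

Repeated division with remainder:
  z^4 - 5z^3 + 8z^2 - z - 15 = (z^4 + 2z^3 - 6z^2 + 13z + 20) + (-7z^3 + 14z^2 - 14z - 35)
  z^4 + 2z^3 - 6z^2 + 13z + 20 = (-(1/7)z - 4/7)(-7z^3 + 14z^2 - 14z - 35) + (0)
Last nonzero remainder: -7z^3 + 14z^2 - 14z - 35. Dividing through by -7 gives the monic gcd z^3 - 2z^2 + 2z + 5.
Cancel z^3 - 2z^2 + 2z + 5 from numerator and denominator to get the reduced form.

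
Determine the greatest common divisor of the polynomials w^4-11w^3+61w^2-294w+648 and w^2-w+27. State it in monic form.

w^2-w+27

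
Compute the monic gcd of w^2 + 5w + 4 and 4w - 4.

By polynomial division,
  w^2 + 5w + 4 = ((1/4)w + 3/2)(4w - 4) + (10)
  4w - 4 = ((2/5)w - 2/5)(10) + (0)
The last nonzero remainder is the constant 10, so the polynomials are coprime and gcd = 1.

1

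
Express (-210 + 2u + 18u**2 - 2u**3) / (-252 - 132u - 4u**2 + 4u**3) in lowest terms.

(5 - u)/(6 + 2u)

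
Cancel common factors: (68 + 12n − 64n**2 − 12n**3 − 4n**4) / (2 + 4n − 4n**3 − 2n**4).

(34 + 6n + 2n**2)/(1 + 2n + n**2)

Apply the Euclidean algorithm:
  −4n**4 − 12n**3 − 64n**2 + 12n + 68 = (2)(−2n**4 − 4n**3 + 4n + 2) + (−4n**3 − 64n**2 + 4n + 64)
  −2n**4 − 4n**3 + 4n + 2 = ((1/2)n − 7)(−4n**3 − 64n**2 + 4n + 64) + (−450n**2 + 450)
  −4n**3 − 64n**2 + 4n + 64 = ((2/225)n + 32/225)(−450n**2 + 450) + (0)
Last nonzero remainder: −450n**2 + 450. Dividing through by −450 gives the monic gcd n**2 − 1.
Cancel n**2 − 1 from numerator and denominator to get the reduced form.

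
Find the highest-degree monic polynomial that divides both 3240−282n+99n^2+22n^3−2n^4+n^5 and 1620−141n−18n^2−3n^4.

135+22n+4n^2+n^3

By polynomial division,
  n^5−2n^4+22n^3+99n^2−282n+3240 = (−(1/3)n+2/3)(−3n^4−18n^2−141n+1620) + (16n^3+64n^2+352n+2160)
  −3n^4−18n^2−141n+1620 = (−(3/16)n+3/4)(16n^3+64n^2+352n+2160) + (0)
Last nonzero remainder: 16n^3+64n^2+352n+2160. Dividing through by 16 gives the monic gcd n^3+4n^2+22n+135.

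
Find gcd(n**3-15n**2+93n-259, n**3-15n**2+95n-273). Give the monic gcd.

n-7

By polynomial division,
  n**3-15n**2+93n-259 = (n**3-15n**2+95n-273) + (-2n+14)
  n**3-15n**2+95n-273 = (-(1/2)n**2+4n-39/2)(-2n+14) + (0)
Last nonzero remainder: -2n+14. Dividing through by -2 gives the monic gcd n-7.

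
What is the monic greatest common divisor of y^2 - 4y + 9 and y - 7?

1

By polynomial division,
  y^2 - 4y + 9 = (y + 3)(y - 7) + (30)
  y - 7 = ((1/30)y - 7/30)(30) + (0)
The last nonzero remainder is the constant 30, so the polynomials are coprime and gcd = 1.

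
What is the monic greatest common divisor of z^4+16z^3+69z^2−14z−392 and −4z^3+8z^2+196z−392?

z^2+5z−14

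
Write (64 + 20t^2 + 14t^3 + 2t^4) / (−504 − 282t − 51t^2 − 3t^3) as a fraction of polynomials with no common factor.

(−16 + 4t − 6t^2 − 2t^3)/(126 + 39t + 3t^2)

Apply the Euclidean algorithm:
  2t^4 + 14t^3 + 20t^2 + 64 = (−(2/3)t + 20/3)(−3t^3 − 51t^2 − 282t − 504) + (172t^2 + 1544t + 3424)
  −3t^3 − 51t^2 − 282t − 504 = (−(3/172)t − 1035/7396)(172t^2 + 1544t + 3424) + (−(11484/1849)t − 45936/1849)
  172t^2 + 1544t + 3424 = (−(79507/2871)t − 395686/2871)(−(11484/1849)t − 45936/1849) + (0)
Last nonzero remainder: −(11484/1849)t − 45936/1849. Dividing through by −11484/1849 gives the monic gcd t + 4.
Cancel t + 4 from numerator and denominator to get the reduced form.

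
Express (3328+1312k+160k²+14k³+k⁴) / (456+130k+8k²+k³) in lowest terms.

(832+120k+10k²+k³)/(114+4k+k²)

Apply the Euclidean algorithm:
  k⁴+14k³+160k²+1312k+3328 = (k+6)(k³+8k²+130k+456) + (-18k²+76k+592)
  k³+8k²+130k+456 = (-(1/18)k-55/81)(-18k²+76k+592) + ((17374/81)k+69496/81)
  -18k²+76k+592 = (-(729/8687)k+5994/8687)((17374/81)k+69496/81) + (0)
Last nonzero remainder: (17374/81)k+69496/81. Dividing through by 17374/81 gives the monic gcd k+4.
Cancel k+4 from numerator and denominator to get the reduced form.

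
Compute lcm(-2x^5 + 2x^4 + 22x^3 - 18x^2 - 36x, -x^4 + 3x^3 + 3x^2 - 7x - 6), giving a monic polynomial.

x^6 - 12x^4 - 2x^3 + 27x^2 + 18x

Euclidean algorithm in ℚ[x]:
  -2x^5 + 2x^4 + 22x^3 - 18x^2 - 36x = (2x + 4)(-x^4 + 3x^3 + 3x^2 - 7x - 6) + (4x^3 - 16x^2 + 4x + 24)
  -x^4 + 3x^3 + 3x^2 - 7x - 6 = (-(1/4)x - 1/4)(4x^3 - 16x^2 + 4x + 24) + (0)
Last nonzero remainder: 4x^3 - 16x^2 + 4x + 24. Dividing through by 4 gives the monic gcd x^3 - 4x^2 + x + 6.
Then lcm(f, g) = f·g / gcd(f, g); expanding and making the result monic gives the answer.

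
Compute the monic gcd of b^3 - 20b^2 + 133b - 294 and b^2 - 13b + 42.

b^2 - 13b + 42

Repeated division with remainder:
  b^3 - 20b^2 + 133b - 294 = (b - 7)(b^2 - 13b + 42) + (0)
The last nonzero remainder b^2 - 13b + 42 is already monic.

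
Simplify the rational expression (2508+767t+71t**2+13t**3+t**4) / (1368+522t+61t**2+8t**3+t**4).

Apply the Euclidean algorithm:
  t**4+13t**3+71t**2+767t+2508 = (t**4+8t**3+61t**2+522t+1368) + (5t**3+10t**2+245t+1140)
  t**4+8t**3+61t**2+522t+1368 = ((1/5)t+6/5)(5t**3+10t**2+245t+1140) + (0)
Last nonzero remainder: 5t**3+10t**2+245t+1140. Dividing through by 5 gives the monic gcd t**3+2t**2+49t+228.
Cancel t**3+2t**2+49t+228 from numerator and denominator to get the reduced form.

(11+t)/(6+t)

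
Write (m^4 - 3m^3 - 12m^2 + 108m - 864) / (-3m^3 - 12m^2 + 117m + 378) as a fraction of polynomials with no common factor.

Repeated division with remainder:
  m^4 - 3m^3 - 12m^2 + 108m - 864 = (-(1/3)m + 7/3)(-3m^3 - 12m^2 + 117m + 378) + (55m^2 - 39m - 1746)
  -3m^3 - 12m^2 + 117m + 378 = (-(3/55)m - 777/3025)(55m^2 - 39m - 1746) + ((35532/3025)m - 213192/3025)
  55m^2 - 39m - 1746 = ((166375/35532)m + 293425/11844)((35532/3025)m - 213192/3025) + (0)
Last nonzero remainder: (35532/3025)m - 213192/3025. Dividing through by 35532/3025 gives the monic gcd m - 6.
Cancel m - 6 from numerator and denominator to get the reduced form.

(-m^3 - 3m^2 - 6m - 144)/(3m^2 + 30m + 63)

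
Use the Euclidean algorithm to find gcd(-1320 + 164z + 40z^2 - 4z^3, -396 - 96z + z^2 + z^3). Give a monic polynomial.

Repeated division with remainder:
  -4z^3 + 40z^2 + 164z - 1320 = (-4)(z^3 + z^2 - 96z - 396) + (44z^2 - 220z - 2904)
  z^3 + z^2 - 96z - 396 = ((1/44)z + 3/22)(44z^2 - 220z - 2904) + (0)
Last nonzero remainder: 44z^2 - 220z - 2904. Dividing through by 44 gives the monic gcd z^2 - 5z - 66.

-66 - 5z + z^2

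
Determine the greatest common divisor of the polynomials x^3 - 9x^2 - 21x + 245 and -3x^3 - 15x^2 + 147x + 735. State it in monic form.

x^2 - 2x - 35

Repeated division with remainder:
  x^3 - 9x^2 - 21x + 245 = (-1/3)(-3x^3 - 15x^2 + 147x + 735) + (-14x^2 + 28x + 490)
  -3x^3 - 15x^2 + 147x + 735 = ((3/14)x + 3/2)(-14x^2 + 28x + 490) + (0)
Last nonzero remainder: -14x^2 + 28x + 490. Dividing through by -14 gives the monic gcd x^2 - 2x - 35.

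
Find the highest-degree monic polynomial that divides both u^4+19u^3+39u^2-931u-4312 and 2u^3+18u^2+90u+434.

Apply the Euclidean algorithm:
  u^4+19u^3+39u^2-931u-4312 = ((1/2)u+5)(2u^3+18u^2+90u+434) + (-96u^2-1598u-6482)
  2u^3+18u^2+90u+434 = (-(1/48)u+367/2304)(-96u^2-1598u-6482) + ((241345/1152)u+1689415/1152)
  -96u^2-1598u-6482 = (-(110592/241345)u-1066752/241345)((241345/1152)u+1689415/1152) + (0)
Last nonzero remainder: (241345/1152)u+1689415/1152. Dividing through by 241345/1152 gives the monic gcd u+7.

u+7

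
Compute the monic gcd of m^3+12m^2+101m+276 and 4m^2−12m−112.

By polynomial division,
  m^3+12m^2+101m+276 = ((1/4)m+15/4)(4m^2−12m−112) + (174m+696)
  4m^2−12m−112 = ((2/87)m−14/87)(174m+696) + (0)
Last nonzero remainder: 174m+696. Dividing through by 174 gives the monic gcd m+4.

m+4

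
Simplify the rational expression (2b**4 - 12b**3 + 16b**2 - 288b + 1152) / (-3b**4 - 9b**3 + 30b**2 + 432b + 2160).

Euclidean algorithm in ℚ[b]:
  2b**4 - 12b**3 + 16b**2 - 288b + 1152 = (-2/3)(-3b**4 - 9b**3 + 30b**2 + 432b + 2160) + (-18b**3 + 36b**2 + 2592)
  -3b**4 - 9b**3 + 30b**2 + 432b + 2160 = ((1/6)b + 5/6)(-18b**3 + 36b**2 + 2592) + (0)
Last nonzero remainder: -18b**3 + 36b**2 + 2592. Dividing through by -18 gives the monic gcd b**3 - 2b**2 - 144.
Cancel b**3 - 2b**2 - 144 from numerator and denominator to get the reduced form.

(-2b + 8)/(3b + 15)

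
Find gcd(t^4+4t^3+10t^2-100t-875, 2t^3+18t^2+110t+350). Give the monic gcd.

By polynomial division,
  t^4+4t^3+10t^2-100t-875 = ((1/2)t-5/2)(2t^3+18t^2+110t+350) + (0)
Last nonzero remainder: 2t^3+18t^2+110t+350. Dividing through by 2 gives the monic gcd t^3+9t^2+55t+175.

t^3+9t^2+55t+175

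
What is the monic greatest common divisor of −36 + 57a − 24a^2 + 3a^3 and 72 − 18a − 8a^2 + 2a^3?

Apply the Euclidean algorithm:
  3a^3 − 24a^2 + 57a − 36 = (3/2)(2a^3 − 8a^2 − 18a + 72) + (−12a^2 + 84a − 144)
  2a^3 − 8a^2 − 18a + 72 = (−(1/6)a − 1/2)(−12a^2 + 84a − 144) + (0)
Last nonzero remainder: −12a^2 + 84a − 144. Dividing through by −12 gives the monic gcd a^2 − 7a + 12.

12 − 7a + a^2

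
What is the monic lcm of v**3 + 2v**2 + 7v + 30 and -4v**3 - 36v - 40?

By polynomial division,
  v**3 + 2v**2 + 7v + 30 = (-1/4)(-4v**3 - 36v - 40) + (2v**2 - 2v + 20)
  -4v**3 - 36v - 40 = (-2v - 2)(2v**2 - 2v + 20) + (0)
Last nonzero remainder: 2v**2 - 2v + 20. Dividing through by 2 gives the monic gcd v**2 - v + 10.
Then lcm(f, g) = f·g / gcd(f, g); expanding and making the result monic gives the answer.

v**4 + 3v**3 + 9v**2 + 37v + 30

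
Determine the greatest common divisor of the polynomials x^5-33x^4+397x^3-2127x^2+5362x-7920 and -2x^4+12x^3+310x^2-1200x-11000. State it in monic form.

x^2-21x+110

Repeated division with remainder:
  x^5-33x^4+397x^3-2127x^2+5362x-7920 = (-(1/2)x+27/2)(-2x^4+12x^3+310x^2-1200x-11000) + (390x^3-6912x^2+16062x+140580)
  -2x^4+12x^3+310x^2-1200x-11000 = (-(1/195)x-254/4225)(390x^3-6912x^2+16062x+140580) + (-(97888/4225)x^2+(2055648/4225)x-2153536/845)
  390x^3-6912x^2+16062x+140580 = (-(823875/48944)x-2699775/48944)(-(97888/4225)x^2+(2055648/4225)x-2153536/845) + (0)
Last nonzero remainder: -(97888/4225)x^2+(2055648/4225)x-2153536/845. Dividing through by -97888/4225 gives the monic gcd x^2-21x+110.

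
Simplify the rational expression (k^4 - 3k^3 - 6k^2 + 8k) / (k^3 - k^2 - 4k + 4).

(k^2 - 4k)/(k - 2)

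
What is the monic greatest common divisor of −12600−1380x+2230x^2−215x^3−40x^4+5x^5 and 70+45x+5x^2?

14+9x+x^2

By polynomial division,
  5x^5−40x^4−215x^3+2230x^2−1380x−12600 = (x^3−17x^2+96x−180)(5x^2+45x+70) + (0)
Last nonzero remainder: 5x^2+45x+70. Dividing through by 5 gives the monic gcd x^2+9x+14.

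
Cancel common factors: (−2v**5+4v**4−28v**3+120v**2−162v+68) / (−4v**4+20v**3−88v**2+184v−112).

(v**3+v**2+15v−17)/(2v**2−4v+28)

Repeated division with remainder:
  −2v**5+4v**4−28v**3+120v**2−162v+68 = ((1/2)v+3/2)(−4v**4+20v**3−88v**2+184v−112) + (−14v**3+160v**2−382v+236)
  −4v**4+20v**3−88v**2+184v−112 = ((2/7)v+90/49)(−14v**3+160v**2−382v+236) + (−(13364/49)v**2+(40092/49)v−26728/49)
  −14v**3+160v**2−382v+236 = ((343/6682)v−2891/6682)(−(13364/49)v**2+(40092/49)v−26728/49) + (0)
Last nonzero remainder: −(13364/49)v**2+(40092/49)v−26728/49. Dividing through by −13364/49 gives the monic gcd v**2−3v+2.
Cancel v**2−3v+2 from numerator and denominator to get the reduced form.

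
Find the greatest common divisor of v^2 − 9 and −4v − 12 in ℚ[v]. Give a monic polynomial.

Euclidean algorithm in ℚ[v]:
  v^2 − 9 = (−(1/4)v + 3/4)(−4v − 12) + (0)
Last nonzero remainder: −4v − 12. Dividing through by −4 gives the monic gcd v + 3.

v + 3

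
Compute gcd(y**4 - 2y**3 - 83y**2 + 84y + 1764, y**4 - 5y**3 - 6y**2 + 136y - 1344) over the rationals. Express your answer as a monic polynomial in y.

y**2 - y - 42

Apply the Euclidean algorithm:
  y**4 - 2y**3 - 83y**2 + 84y + 1764 = (y**4 - 5y**3 - 6y**2 + 136y - 1344) + (3y**3 - 77y**2 - 52y + 3108)
  y**4 - 5y**3 - 6y**2 + 136y - 1344 = ((1/3)y + 62/9)(3y**3 - 77y**2 - 52y + 3108) + ((4876/9)y**2 - (4876/9)y - 68264/3)
  3y**3 - 77y**2 - 52y + 3108 = ((27/4876)y - 333/2438)((4876/9)y**2 - (4876/9)y - 68264/3) + (0)
Last nonzero remainder: (4876/9)y**2 - (4876/9)y - 68264/3. Dividing through by 4876/9 gives the monic gcd y**2 - y - 42.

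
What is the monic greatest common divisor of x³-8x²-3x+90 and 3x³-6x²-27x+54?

x+3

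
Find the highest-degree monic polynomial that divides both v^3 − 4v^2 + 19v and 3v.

Euclidean algorithm in ℚ[v]:
  v^3 − 4v^2 + 19v = ((1/3)v^2 − (4/3)v + 19/3)(3v) + (0)
Last nonzero remainder: 3v. Dividing through by 3 gives the monic gcd v.

v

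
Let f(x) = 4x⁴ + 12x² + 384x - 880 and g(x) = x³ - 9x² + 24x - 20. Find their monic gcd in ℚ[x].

Apply the Euclidean algorithm:
  4x⁴ + 12x² + 384x - 880 = (4x + 36)(x³ - 9x² + 24x - 20) + (240x² - 400x - 160)
  x³ - 9x² + 24x - 20 = ((1/240)x - 11/360)(240x² - 400x - 160) + ((112/9)x - 224/9)
  240x² - 400x - 160 = ((135/7)x + 45/7)((112/9)x - 224/9) + (0)
Last nonzero remainder: (112/9)x - 224/9. Dividing through by 112/9 gives the monic gcd x - 2.

x - 2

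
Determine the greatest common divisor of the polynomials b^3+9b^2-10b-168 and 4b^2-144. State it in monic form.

b+6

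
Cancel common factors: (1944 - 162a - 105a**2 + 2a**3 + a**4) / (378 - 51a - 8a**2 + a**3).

(-216 - 6a + 11a**2 + a**3)/(-42 + a + a**2)

Apply the Euclidean algorithm:
  a**4 + 2a**3 - 105a**2 - 162a + 1944 = (a + 10)(a**3 - 8a**2 - 51a + 378) + (26a**2 - 30a - 1836)
  a**3 - 8a**2 - 51a + 378 = ((1/26)a - 89/338)(26a**2 - 30a - 1836) + ((1980/169)a - 17820/169)
  26a**2 - 30a - 1836 = ((2197/990)a + 2873/165)((1980/169)a - 17820/169) + (0)
Last nonzero remainder: (1980/169)a - 17820/169. Dividing through by 1980/169 gives the monic gcd a - 9.
Cancel a - 9 from numerator and denominator to get the reduced form.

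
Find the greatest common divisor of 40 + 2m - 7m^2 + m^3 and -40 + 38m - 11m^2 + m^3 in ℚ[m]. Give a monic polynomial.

Repeated division with remainder:
  m^3 - 7m^2 + 2m + 40 = (m^3 - 11m^2 + 38m - 40) + (4m^2 - 36m + 80)
  m^3 - 11m^2 + 38m - 40 = ((1/4)m - 1/2)(4m^2 - 36m + 80) + (0)
Last nonzero remainder: 4m^2 - 36m + 80. Dividing through by 4 gives the monic gcd m^2 - 9m + 20.

20 - 9m + m^2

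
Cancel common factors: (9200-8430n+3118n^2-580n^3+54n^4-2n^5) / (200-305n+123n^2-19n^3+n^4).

(-46+18n-2n^2)/(-1+n)

Apply the Euclidean algorithm:
  -2n^5+54n^4-580n^3+3118n^2-8430n+9200 = (-2n+16)(n^4-19n^3+123n^2-305n+200) + (-30n^3+540n^2-3150n+6000)
  n^4-19n^3+123n^2-305n+200 = (-(1/30)n+1/30)(-30n^3+540n^2-3150n+6000) + (0)
Last nonzero remainder: -30n^3+540n^2-3150n+6000. Dividing through by -30 gives the monic gcd n^3-18n^2+105n-200.
Cancel n^3-18n^2+105n-200 from numerator and denominator to get the reduced form.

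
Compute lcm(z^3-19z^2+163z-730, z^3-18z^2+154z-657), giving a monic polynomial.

z^4-28z^3+334z^2-2197z+6570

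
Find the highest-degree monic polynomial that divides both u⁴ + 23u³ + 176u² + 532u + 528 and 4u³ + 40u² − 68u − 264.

u² + 13u + 22

Repeated division with remainder:
  u⁴ + 23u³ + 176u² + 532u + 528 = ((1/4)u + 13/4)(4u³ + 40u² − 68u − 264) + (63u² + 819u + 1386)
  4u³ + 40u² − 68u − 264 = ((4/63)u − 4/21)(63u² + 819u + 1386) + (0)
Last nonzero remainder: 63u² + 819u + 1386. Dividing through by 63 gives the monic gcd u² + 13u + 22.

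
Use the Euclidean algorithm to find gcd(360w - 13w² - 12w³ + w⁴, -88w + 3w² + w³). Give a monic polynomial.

By polynomial division,
  w⁴ - 12w³ - 13w² + 360w = (w - 15)(w³ + 3w² - 88w) + (120w² - 960w)
  w³ + 3w² - 88w = ((1/120)w + 11/120)(120w² - 960w) + (0)
Last nonzero remainder: 120w² - 960w. Dividing through by 120 gives the monic gcd w² - 8w.

-8w + w²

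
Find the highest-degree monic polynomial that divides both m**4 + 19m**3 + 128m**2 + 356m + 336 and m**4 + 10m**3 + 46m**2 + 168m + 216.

Apply the Euclidean algorithm:
  m**4 + 19m**3 + 128m**2 + 356m + 336 = (m**4 + 10m**3 + 46m**2 + 168m + 216) + (9m**3 + 82m**2 + 188m + 120)
  m**4 + 10m**3 + 46m**2 + 168m + 216 = ((1/9)m + 8/81)(9m**3 + 82m**2 + 188m + 120) + ((1378/81)m**2 + (11024/81)m + 5512/27)
  9m**3 + 82m**2 + 188m + 120 = ((729/1378)m + 405/689)((1378/81)m**2 + (11024/81)m + 5512/27) + (0)
Last nonzero remainder: (1378/81)m**2 + (11024/81)m + 5512/27. Dividing through by 1378/81 gives the monic gcd m**2 + 8m + 12.

m**2 + 8m + 12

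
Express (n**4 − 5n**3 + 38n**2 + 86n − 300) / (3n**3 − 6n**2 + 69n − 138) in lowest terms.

(n**3 − 3n**2 + 32n + 150)/(3n**2 + 69)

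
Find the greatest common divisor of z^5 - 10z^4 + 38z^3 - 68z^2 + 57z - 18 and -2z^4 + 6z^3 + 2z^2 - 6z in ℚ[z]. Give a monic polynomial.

By polynomial division,
  z^5 - 10z^4 + 38z^3 - 68z^2 + 57z - 18 = (-(1/2)z + 7/2)(-2z^4 + 6z^3 + 2z^2 - 6z) + (18z^3 - 78z^2 + 78z - 18)
  -2z^4 + 6z^3 + 2z^2 - 6z = (-(1/9)z - 4/27)(18z^3 - 78z^2 + 78z - 18) + (-(8/9)z^2 + (32/9)z - 8/3)
  18z^3 - 78z^2 + 78z - 18 = (-(81/4)z + 27/4)(-(8/9)z^2 + (32/9)z - 8/3) + (0)
Last nonzero remainder: -(8/9)z^2 + (32/9)z - 8/3. Dividing through by -8/9 gives the monic gcd z^2 - 4z + 3.

z^2 - 4z + 3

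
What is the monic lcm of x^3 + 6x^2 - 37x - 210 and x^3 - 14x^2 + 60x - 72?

x^5 - 2x^4 - 73x^3 + 158x^2 + 1236x - 2520

Euclidean algorithm in ℚ[x]:
  x^3 + 6x^2 - 37x - 210 = (x^3 - 14x^2 + 60x - 72) + (20x^2 - 97x - 138)
  x^3 - 14x^2 + 60x - 72 = ((1/20)x - 183/400)(20x^2 - 97x - 138) + ((9009/400)x - 27027/200)
  20x^2 - 97x - 138 = ((8000/9009)x + 9200/9009)((9009/400)x - 27027/200) + (0)
Last nonzero remainder: (9009/400)x - 27027/200. Dividing through by 9009/400 gives the monic gcd x - 6.
Then lcm(f, g) = f·g / gcd(f, g); expanding and making the result monic gives the answer.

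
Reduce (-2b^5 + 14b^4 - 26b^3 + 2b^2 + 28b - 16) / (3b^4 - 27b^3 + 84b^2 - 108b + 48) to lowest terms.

Repeated division with remainder:
  -2b^5 + 14b^4 - 26b^3 + 2b^2 + 28b - 16 = (-(2/3)b - 4/3)(3b^4 - 27b^3 + 84b^2 - 108b + 48) + (-6b^3 + 42b^2 - 84b + 48)
  3b^4 - 27b^3 + 84b^2 - 108b + 48 = (-(1/2)b + 1)(-6b^3 + 42b^2 - 84b + 48) + (0)
Last nonzero remainder: -6b^3 + 42b^2 - 84b + 48. Dividing through by -6 gives the monic gcd b^3 - 7b^2 + 14b - 8.
Cancel b^3 - 7b^2 + 14b - 8 from numerator and denominator to get the reduced form.

(-2b^2 + 2)/(3b - 6)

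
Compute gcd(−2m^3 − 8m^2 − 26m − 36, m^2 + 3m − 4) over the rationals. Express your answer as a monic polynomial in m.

Euclidean algorithm in ℚ[m]:
  −2m^3 − 8m^2 − 26m − 36 = (−2m − 2)(m^2 + 3m − 4) + (−28m − 44)
  m^2 + 3m − 4 = (−(1/28)m − 5/98)(−28m − 44) + (−306/49)
  −28m − 44 = ((686/153)m + 1078/153)(−306/49) + (0)
The last nonzero remainder is the constant −306/49, so the polynomials are coprime and gcd = 1.

1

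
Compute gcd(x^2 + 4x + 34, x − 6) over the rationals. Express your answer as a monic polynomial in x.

1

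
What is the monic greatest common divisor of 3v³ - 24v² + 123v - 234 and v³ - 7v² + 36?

v - 3

Euclidean algorithm in ℚ[v]:
  3v³ - 24v² + 123v - 234 = (3)(v³ - 7v² + 36) + (-3v² + 123v - 342)
  v³ - 7v² + 36 = (-(1/3)v - 34/3)(-3v² + 123v - 342) + (1280v - 3840)
  -3v² + 123v - 342 = (-(3/1280)v + 57/640)(1280v - 3840) + (0)
Last nonzero remainder: 1280v - 3840. Dividing through by 1280 gives the monic gcd v - 3.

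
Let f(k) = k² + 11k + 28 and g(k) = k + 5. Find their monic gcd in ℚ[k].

1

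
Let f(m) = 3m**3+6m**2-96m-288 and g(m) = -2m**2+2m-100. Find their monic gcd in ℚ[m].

By polynomial division,
  3m**3+6m**2-96m-288 = (-(3/2)m-9/2)(-2m**2+2m-100) + (-237m-738)
  -2m**2+2m-100 = ((2/237)m-650/18723)(-237m-738) + (-784000/6241)
  -237m-738 = ((1479117/784000)m+2302929/392000)(-784000/6241) + (0)
The last nonzero remainder is the constant -784000/6241, so the polynomials are coprime and gcd = 1.

1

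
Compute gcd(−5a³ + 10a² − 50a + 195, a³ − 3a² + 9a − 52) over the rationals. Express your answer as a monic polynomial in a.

a² + a + 13

By polynomial division,
  −5a³ + 10a² − 50a + 195 = (−5)(a³ − 3a² + 9a − 52) + (−5a² − 5a − 65)
  a³ − 3a² + 9a − 52 = (−(1/5)a + 4/5)(−5a² − 5a − 65) + (0)
Last nonzero remainder: −5a² − 5a − 65. Dividing through by −5 gives the monic gcd a² + a + 13.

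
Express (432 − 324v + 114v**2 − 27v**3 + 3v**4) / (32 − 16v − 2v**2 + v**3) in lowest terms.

(−108 + 54v − 15v**2 + 3v**3)/(−8 + 2v + v**2)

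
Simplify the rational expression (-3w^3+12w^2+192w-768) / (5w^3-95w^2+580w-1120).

Euclidean algorithm in ℚ[w]:
  -3w^3+12w^2+192w-768 = (-3/5)(5w^3-95w^2+580w-1120) + (-45w^2+540w-1440)
  5w^3-95w^2+580w-1120 = (-(1/9)w+7/9)(-45w^2+540w-1440) + (0)
Last nonzero remainder: -45w^2+540w-1440. Dividing through by -45 gives the monic gcd w^2-12w+32.
Cancel w^2-12w+32 from numerator and denominator to get the reduced form.

(-3w-24)/(5w-35)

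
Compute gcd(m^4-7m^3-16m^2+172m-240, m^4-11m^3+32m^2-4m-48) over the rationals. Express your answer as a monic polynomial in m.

m^3-12m^2+44m-48

Repeated division with remainder:
  m^4-7m^3-16m^2+172m-240 = (m^4-11m^3+32m^2-4m-48) + (4m^3-48m^2+176m-192)
  m^4-11m^3+32m^2-4m-48 = ((1/4)m+1/4)(4m^3-48m^2+176m-192) + (0)
Last nonzero remainder: 4m^3-48m^2+176m-192. Dividing through by 4 gives the monic gcd m^3-12m^2+44m-48.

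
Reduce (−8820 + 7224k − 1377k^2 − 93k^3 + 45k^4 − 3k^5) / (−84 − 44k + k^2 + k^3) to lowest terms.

(210 − 177k + 42k^2 − 3k^3)/(2 + k)

By polynomial division,
  −3k^5 + 45k^4 − 93k^3 − 1377k^2 + 7224k − 8820 = (−3k^2 + 48k − 273)(k^3 + k^2 − 44k − 84) + (756k^2 − 756k − 31752)
  k^3 + k^2 − 44k − 84 = ((1/756)k + 1/378)(756k^2 − 756k − 31752) + (0)
Last nonzero remainder: 756k^2 − 756k − 31752. Dividing through by 756 gives the monic gcd k^2 − k − 42.
Cancel k^2 − k − 42 from numerator and denominator to get the reduced form.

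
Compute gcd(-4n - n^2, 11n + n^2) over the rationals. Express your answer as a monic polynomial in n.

n

By polynomial division,
  -n^2 - 4n = (-1)(n^2 + 11n) + (7n)
  n^2 + 11n = ((1/7)n + 11/7)(7n) + (0)
Last nonzero remainder: 7n. Dividing through by 7 gives the monic gcd n.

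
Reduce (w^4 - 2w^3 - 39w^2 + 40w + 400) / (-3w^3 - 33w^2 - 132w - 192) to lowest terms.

Euclidean algorithm in ℚ[w]:
  w^4 - 2w^3 - 39w^2 + 40w + 400 = (-(1/3)w + 13/3)(-3w^3 - 33w^2 - 132w - 192) + (60w^2 + 548w + 1232)
  -3w^3 - 33w^2 - 132w - 192 = (-(1/20)w - 7/75)(60w^2 + 548w + 1232) + (-(1444/75)w - 5776/75)
  60w^2 + 548w + 1232 = (-(1125/361)w - 5775/361)(-(1444/75)w - 5776/75) + (0)
Last nonzero remainder: -(1444/75)w - 5776/75. Dividing through by -1444/75 gives the monic gcd w + 4.
Cancel w + 4 from numerator and denominator to get the reduced form.

(-w^3 + 6w^2 + 15w - 100)/(3w^2 + 21w + 48)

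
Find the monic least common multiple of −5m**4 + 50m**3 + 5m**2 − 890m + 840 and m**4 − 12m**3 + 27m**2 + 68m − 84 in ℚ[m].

m**5 − 8m**4 − 21m**3 + 176m**2 + 188m − 336

Euclidean algorithm in ℚ[m]:
  −5m**4 + 50m**3 + 5m**2 − 890m + 840 = (−5)(m**4 − 12m**3 + 27m**2 + 68m − 84) + (−10m**3 + 140m**2 − 550m + 420)
  m**4 − 12m**3 + 27m**2 + 68m − 84 = (−(1/10)m − 1/5)(−10m**3 + 140m**2 − 550m + 420) + (0)
Last nonzero remainder: −10m**3 + 140m**2 − 550m + 420. Dividing through by −10 gives the monic gcd m**3 − 14m**2 + 55m − 42.
Then lcm(f, g) = f·g / gcd(f, g); expanding and making the result monic gives the answer.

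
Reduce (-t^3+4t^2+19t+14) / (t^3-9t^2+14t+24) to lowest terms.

(-t^2+5t+14)/(t^2-10t+24)

Apply the Euclidean algorithm:
  -t^3+4t^2+19t+14 = (-1)(t^3-9t^2+14t+24) + (-5t^2+33t+38)
  t^3-9t^2+14t+24 = (-(1/5)t+12/25)(-5t^2+33t+38) + ((144/25)t+144/25)
  -5t^2+33t+38 = (-(125/144)t+475/72)((144/25)t+144/25) + (0)
Last nonzero remainder: (144/25)t+144/25. Dividing through by 144/25 gives the monic gcd t+1.
Cancel t+1 from numerator and denominator to get the reduced form.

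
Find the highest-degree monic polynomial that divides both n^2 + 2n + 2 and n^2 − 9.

Apply the Euclidean algorithm:
  n^2 + 2n + 2 = (n^2 − 9) + (2n + 11)
  n^2 − 9 = ((1/2)n − 11/4)(2n + 11) + (85/4)
  2n + 11 = ((8/85)n + 44/85)(85/4) + (0)
The last nonzero remainder is the constant 85/4, so the polynomials are coprime and gcd = 1.

1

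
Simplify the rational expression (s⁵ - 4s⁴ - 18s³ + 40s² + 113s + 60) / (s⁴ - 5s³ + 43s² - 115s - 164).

(s³ - s² - 17s - 15)/(s² - 2s + 41)

Apply the Euclidean algorithm:
  s⁵ - 4s⁴ - 18s³ + 40s² + 113s + 60 = (s + 1)(s⁴ - 5s³ + 43s² - 115s - 164) + (-56s³ + 112s² + 392s + 224)
  s⁴ - 5s³ + 43s² - 115s - 164 = (-(1/56)s + 3/56)(-56s³ + 112s² + 392s + 224) + (44s² - 132s - 176)
  -56s³ + 112s² + 392s + 224 = (-(14/11)s - 14/11)(44s² - 132s - 176) + (0)
Last nonzero remainder: 44s² - 132s - 176. Dividing through by 44 gives the monic gcd s² - 3s - 4.
Cancel s² - 3s - 4 from numerator and denominator to get the reduced form.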